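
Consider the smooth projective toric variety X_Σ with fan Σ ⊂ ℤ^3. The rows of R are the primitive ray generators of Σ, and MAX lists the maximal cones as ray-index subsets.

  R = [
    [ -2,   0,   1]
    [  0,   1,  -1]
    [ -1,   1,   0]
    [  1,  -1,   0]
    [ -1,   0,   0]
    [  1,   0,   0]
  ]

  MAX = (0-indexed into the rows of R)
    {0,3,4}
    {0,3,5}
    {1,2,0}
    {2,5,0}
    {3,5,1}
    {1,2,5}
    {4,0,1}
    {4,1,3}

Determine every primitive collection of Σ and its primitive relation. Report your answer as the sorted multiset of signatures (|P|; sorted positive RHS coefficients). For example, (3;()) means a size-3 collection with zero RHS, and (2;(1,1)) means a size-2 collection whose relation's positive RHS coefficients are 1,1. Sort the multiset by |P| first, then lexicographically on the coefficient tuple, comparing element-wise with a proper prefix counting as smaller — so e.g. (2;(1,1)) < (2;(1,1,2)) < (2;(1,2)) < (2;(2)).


Σ has 5 primitive collections:

  P={2,3}:  v_{2} + v_{3} = 0 ; sig = (2;())
  P={4,5}:  v_{4} + v_{5} = 0 ; sig = (2;())
  P={2,4}:  v_{2} + v_{4} = v_{0} + v_{1} ; sig = (2;(1,1))
  P={0,1,3}:  v_{0} + v_{1} + v_{3} = v_{4} ; sig = (3;(1))
  P={0,1,5}:  v_{0} + v_{1} + v_{5} = v_{2} ; sig = (3;(1))

Signatures (|P|; sorted positive RHS coefficients), sorted:
    (2;())
    (2;())
    (2;(1,1))
    (3;(1))
    (3;(1))


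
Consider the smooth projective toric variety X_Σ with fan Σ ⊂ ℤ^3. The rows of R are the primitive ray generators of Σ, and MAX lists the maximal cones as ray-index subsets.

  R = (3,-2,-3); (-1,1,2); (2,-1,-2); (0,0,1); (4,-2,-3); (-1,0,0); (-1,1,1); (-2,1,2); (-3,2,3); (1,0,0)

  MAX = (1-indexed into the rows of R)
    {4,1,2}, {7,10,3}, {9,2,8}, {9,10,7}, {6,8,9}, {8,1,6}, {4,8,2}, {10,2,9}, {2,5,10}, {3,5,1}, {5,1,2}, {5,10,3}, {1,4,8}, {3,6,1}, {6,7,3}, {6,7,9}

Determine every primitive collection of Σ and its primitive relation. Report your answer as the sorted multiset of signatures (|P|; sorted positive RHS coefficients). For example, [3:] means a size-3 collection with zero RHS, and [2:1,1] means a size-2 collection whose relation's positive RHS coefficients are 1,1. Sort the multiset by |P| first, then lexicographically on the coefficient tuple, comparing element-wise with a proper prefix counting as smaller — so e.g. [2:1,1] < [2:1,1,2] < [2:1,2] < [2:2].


|primitive collections| = 22. Relations:

  P = {1,9}:  v_{1} + v_{9} = 0  so sig = [2:]
  P = {3,8}:  v_{3} + v_{8} = 0  so sig = [2:]
  P = {6,10}:  v_{6} + v_{10} = 0  so sig = [2:]
  P = {1,7}:  v_{1} + v_{7} = v_{3}  so sig = [2:1]
  P = {1,10}:  v_{1} + v_{10} = v_{5}  so sig = [2:1]
  P = {2,3}:  v_{2} + v_{3} = v_{10}  so sig = [2:1]
  P = {2,6}:  v_{2} + v_{6} = v_{8}  so sig = [2:1]
  P = {3,9}:  v_{3} + v_{9} = v_{7}  so sig = [2:1]
  P = {4,7}:  v_{4} + v_{7} = v_{2}  so sig = [2:1]
  P = {5,6}:  v_{5} + v_{6} = v_{1}  so sig = [2:1]
  P = {5,9}:  v_{5} + v_{9} = v_{10}  so sig = [2:1]
  P = {7,8}:  v_{7} + v_{8} = v_{9}  so sig = [2:1]
  P = {8,10}:  v_{8} + v_{10} = v_{2}  so sig = [2:1]
  P = {2,7}:  v_{2} + v_{7} = v_{9} + v_{10}  so sig = [2:1,1]
  P = {3,4}:  v_{3} + v_{4} = v_{1} + v_{2}  so sig = [2:1,1]
  P = {4,9}:  v_{4} + v_{9} = v_{2} + v_{8}  so sig = [2:1,1]
  P = {5,7}:  v_{5} + v_{7} = v_{3} + v_{10}  so sig = [2:1,1]
  P = {5,8}:  v_{5} + v_{8} = v_{1} + v_{2}  so sig = [2:1,1]
  P = {4,6}:  v_{4} + v_{6} = v_{1} + 2·v_{8}  so sig = [2:1,2]
  P = {4,10}:  v_{4} + v_{10} = v_{1} + 2·v_{2}  so sig = [2:1,2]
  P = {4,5}:  v_{4} + v_{5} = 2·v_{1} + 2·v_{2}  so sig = [2:2,2]
  P = {1,2,8}:  v_{1} + v_{2} + v_{8} = v_{4}  so sig = [3:1]

Signatures (|P|; sorted positive RHS coefficients), sorted:
[[2:], [2:], [2:], [2:1], [2:1], [2:1], [2:1], [2:1], [2:1], [2:1], [2:1], [2:1], [2:1], [2:1,1], [2:1,1], [2:1,1], [2:1,1], [2:1,1], [2:1,2], [2:1,2], [2:2,2], [3:1]]


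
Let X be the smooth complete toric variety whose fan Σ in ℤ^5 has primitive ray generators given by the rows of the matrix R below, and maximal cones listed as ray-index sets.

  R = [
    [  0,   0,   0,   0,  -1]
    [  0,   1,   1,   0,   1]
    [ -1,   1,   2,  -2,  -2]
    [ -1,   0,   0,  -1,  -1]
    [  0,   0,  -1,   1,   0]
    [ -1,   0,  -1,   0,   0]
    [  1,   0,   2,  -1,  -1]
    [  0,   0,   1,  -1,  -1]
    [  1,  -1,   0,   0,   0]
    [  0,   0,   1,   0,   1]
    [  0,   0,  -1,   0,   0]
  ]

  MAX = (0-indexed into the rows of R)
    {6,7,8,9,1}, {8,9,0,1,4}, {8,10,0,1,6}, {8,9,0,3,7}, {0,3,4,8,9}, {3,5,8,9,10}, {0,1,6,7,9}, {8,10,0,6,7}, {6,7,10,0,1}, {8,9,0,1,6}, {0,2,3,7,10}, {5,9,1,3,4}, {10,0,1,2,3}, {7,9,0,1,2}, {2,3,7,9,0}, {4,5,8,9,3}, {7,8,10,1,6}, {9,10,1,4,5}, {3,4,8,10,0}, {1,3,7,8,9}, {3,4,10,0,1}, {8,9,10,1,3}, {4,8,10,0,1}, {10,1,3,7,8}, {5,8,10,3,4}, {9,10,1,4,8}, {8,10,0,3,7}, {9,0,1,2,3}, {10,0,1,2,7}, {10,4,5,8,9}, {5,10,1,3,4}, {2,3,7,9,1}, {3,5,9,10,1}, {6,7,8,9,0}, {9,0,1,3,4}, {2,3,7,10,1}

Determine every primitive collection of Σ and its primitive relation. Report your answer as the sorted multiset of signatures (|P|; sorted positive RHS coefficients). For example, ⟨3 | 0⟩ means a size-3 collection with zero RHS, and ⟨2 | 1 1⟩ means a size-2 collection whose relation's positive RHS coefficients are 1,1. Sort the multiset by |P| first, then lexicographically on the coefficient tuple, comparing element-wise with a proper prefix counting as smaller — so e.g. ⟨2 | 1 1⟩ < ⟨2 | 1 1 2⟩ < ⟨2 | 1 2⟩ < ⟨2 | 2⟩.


20 collections generate NE(X_Σ); each relation:

  • {4,7}:  v_{4} + v_{7} = v_{0} ; sig = ⟨2 | 1⟩
  • {5,6}:  v_{5} + v_{6} = v_{7} ; sig = ⟨2 | 1⟩
  • {5,7}:  v_{5} + v_{7} = v_{3} ; sig = ⟨2 | 1⟩
  • {0,5}:  v_{0} + v_{5} = v_{3} + v_{4} ; sig = ⟨2 | 1 1⟩
  • {2,4}:  v_{2} + v_{4} = 2·v_{0} + v_{1} + v_{3} ; sig = ⟨2 | 1 1 2⟩
  • {2,5}:  v_{2} + v_{5} = v_{0} + v_{1} + 2·v_{3} ; sig = ⟨2 | 1 1 2⟩
  • {4,6}:  v_{4} + v_{6} = 2·v_{0} + v_{1} + v_{8} ; sig = ⟨2 | 1 1 2⟩
  • {2,6}:  v_{2} + v_{6} = v_{0} + v_{1} + 3·v_{7} ; sig = ⟨2 | 1 1 3⟩
  • {2,8}:  v_{2} + v_{8} = 2·v_{7} ; sig = ⟨2 | 2⟩
  • {3,6}:  v_{3} + v_{6} = 2·v_{7} ; sig = ⟨2 | 2⟩
  • {0,9,10}:  v_{0} + v_{9} + v_{10} = 0 ; sig = ⟨3 | 0⟩
  • {1,5,8}:  v_{1} + v_{5} + v_{8} = v_{9} + v_{10} ; sig = ⟨3 | 1 1⟩
  • {2,9,10}:  v_{2} + v_{9} + v_{10} = v_{1} + v_{3} + v_{7} ; sig = ⟨3 | 1 1 1⟩
  • {6,9,10}:  v_{6} + v_{9} + v_{10} = v_{1} + v_{7} + v_{8} ; sig = ⟨3 | 1 1 1⟩
  • {7,9,10}:  v_{7} + v_{9} + v_{10} = v_{1} + v_{3} + v_{8} ; sig = ⟨3 | 1 1 1⟩
  • {1,3,4,8}:  v_{1} + v_{3} + v_{4} + v_{8} = 0 ; sig = ⟨4 | 0⟩
  • {0,1,3,7}:  v_{0} + v_{1} + v_{3} + v_{7} = v_{2} ; sig = ⟨4 | 1⟩
  • {0,1,3,8}:  v_{0} + v_{1} + v_{3} + v_{8} = v_{7} ; sig = ⟨4 | 1⟩
  • {0,1,7,8}:  v_{0} + v_{1} + v_{7} + v_{8} = v_{6} ; sig = ⟨4 | 1⟩
  • {3,4,9,10}:  v_{3} + v_{4} + v_{9} + v_{10} = v_{5} ; sig = ⟨4 | 1⟩

Hence PRS(X_Σ) =
    ⟨2 | 1⟩
    ⟨2 | 1⟩
    ⟨2 | 1⟩
    ⟨2 | 1 1⟩
    ⟨2 | 1 1 2⟩
    ⟨2 | 1 1 2⟩
    ⟨2 | 1 1 2⟩
    ⟨2 | 1 1 3⟩
    ⟨2 | 2⟩
    ⟨2 | 2⟩
    ⟨3 | 0⟩
    ⟨3 | 1 1⟩
    ⟨3 | 1 1 1⟩
    ⟨3 | 1 1 1⟩
    ⟨3 | 1 1 1⟩
    ⟨4 | 0⟩
    ⟨4 | 1⟩
    ⟨4 | 1⟩
    ⟨4 | 1⟩
    ⟨4 | 1⟩


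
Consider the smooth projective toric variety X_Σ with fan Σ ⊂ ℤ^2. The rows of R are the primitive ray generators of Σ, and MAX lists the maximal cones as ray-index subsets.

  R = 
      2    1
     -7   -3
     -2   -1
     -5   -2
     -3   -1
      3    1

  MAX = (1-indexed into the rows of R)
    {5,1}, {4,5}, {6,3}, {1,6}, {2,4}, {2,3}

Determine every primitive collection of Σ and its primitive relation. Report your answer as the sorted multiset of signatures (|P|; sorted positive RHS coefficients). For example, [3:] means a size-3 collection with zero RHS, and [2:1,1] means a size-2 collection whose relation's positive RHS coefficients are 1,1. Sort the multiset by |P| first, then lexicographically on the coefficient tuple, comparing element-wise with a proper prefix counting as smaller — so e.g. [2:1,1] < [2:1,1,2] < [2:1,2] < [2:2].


Minimal non-faces — 9 found among 6 rays, 6 max cones:

  • {1,3}:  v_{1} + v_{3} = 0  ⇒ sig = [2:]
  • {5,6}:  v_{5} + v_{6} = 0  ⇒ sig = [2:]
  • {1,2}:  v_{1} + v_{2} = v_{4}  ⇒ sig = [2:1]
  • {1,4}:  v_{1} + v_{4} = v_{5}  ⇒ sig = [2:1]
  • {3,4}:  v_{3} + v_{4} = v_{2}  ⇒ sig = [2:1]
  • {3,5}:  v_{3} + v_{5} = v_{4}  ⇒ sig = [2:1]
  • {4,6}:  v_{4} + v_{6} = v_{3}  ⇒ sig = [2:1]
  • {2,5}:  v_{2} + v_{5} = 2·v_{4}  ⇒ sig = [2:2]
  • {2,6}:  v_{2} + v_{6} = 2·v_{3}  ⇒ sig = [2:2]

Hence PRS(X_Σ) =
[[2:], [2:], [2:1], [2:1], [2:1], [2:1], [2:1], [2:2], [2:2]]


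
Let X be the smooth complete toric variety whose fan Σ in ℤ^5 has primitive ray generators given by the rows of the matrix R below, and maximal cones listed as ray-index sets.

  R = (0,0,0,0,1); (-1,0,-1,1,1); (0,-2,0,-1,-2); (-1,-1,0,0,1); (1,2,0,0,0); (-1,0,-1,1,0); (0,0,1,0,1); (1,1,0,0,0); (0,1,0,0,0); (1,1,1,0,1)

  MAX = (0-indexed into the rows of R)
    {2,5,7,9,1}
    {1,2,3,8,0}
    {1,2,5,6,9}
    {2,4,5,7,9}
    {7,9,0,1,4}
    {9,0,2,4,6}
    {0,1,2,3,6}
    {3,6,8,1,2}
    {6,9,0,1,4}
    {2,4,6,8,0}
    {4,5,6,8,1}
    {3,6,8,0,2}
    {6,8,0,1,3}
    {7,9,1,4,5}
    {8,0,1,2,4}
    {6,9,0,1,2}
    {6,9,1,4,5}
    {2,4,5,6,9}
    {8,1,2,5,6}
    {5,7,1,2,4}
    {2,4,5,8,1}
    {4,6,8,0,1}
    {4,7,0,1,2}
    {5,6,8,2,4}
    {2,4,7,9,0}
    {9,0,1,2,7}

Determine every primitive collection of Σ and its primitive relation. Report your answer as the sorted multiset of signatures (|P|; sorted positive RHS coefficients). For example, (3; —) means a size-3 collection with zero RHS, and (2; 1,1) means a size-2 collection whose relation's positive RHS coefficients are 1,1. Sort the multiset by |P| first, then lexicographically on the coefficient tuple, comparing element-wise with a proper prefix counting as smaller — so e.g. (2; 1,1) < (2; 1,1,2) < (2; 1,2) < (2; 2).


Minimal non-faces — 11 found among 10 rays, 26 max cones:

  • {0,5}:  v_{0} + v_{5} = v_{1}  ⇒ sig = (2; 1)
  • {3,7}:  v_{3} + v_{7} = v_{0}  ⇒ sig = (2; 1)
  • {6,7}:  v_{6} + v_{7} = v_{9}  ⇒ sig = (2; 1)
  • {7,8}:  v_{7} + v_{8} = v_{4}  ⇒ sig = (2; 1)
  • {3,4}:  v_{3} + v_{4} = v_{0} + v_{8}  ⇒ sig = (2; 1,1)
  • {3,9}:  v_{3} + v_{9} = v_{0} + v_{6}  ⇒ sig = (2; 1,1)
  • {8,9}:  v_{8} + v_{9} = v_{4} + v_{6}  ⇒ sig = (2; 1,1)
  • {3,5}:  v_{3} + v_{5} = 2·v_{1} + v_{2} + v_{6} + v_{8}  ⇒ sig = (2; 1,1,1,2)
  • {1,2,4,6}:  v_{1} + v_{2} + v_{4} + v_{6} = 0  ⇒ sig = (4; —)
  • {1,2,4,9}:  v_{1} + v_{2} + v_{4} + v_{9} = v_{7}  ⇒ sig = (4; 1)
  • {0,1,2,6,8}:  v_{0} + v_{1} + v_{2} + v_{6} + v_{8} = v_{3}  ⇒ sig = (5; 1)

Signatures (|P|; sorted positive RHS coefficients), sorted:
[(2; 1), (2; 1), (2; 1), (2; 1), (2; 1,1), (2; 1,1), (2; 1,1), (2; 1,1,1,2), (4; —), (4; 1), (5; 1)]


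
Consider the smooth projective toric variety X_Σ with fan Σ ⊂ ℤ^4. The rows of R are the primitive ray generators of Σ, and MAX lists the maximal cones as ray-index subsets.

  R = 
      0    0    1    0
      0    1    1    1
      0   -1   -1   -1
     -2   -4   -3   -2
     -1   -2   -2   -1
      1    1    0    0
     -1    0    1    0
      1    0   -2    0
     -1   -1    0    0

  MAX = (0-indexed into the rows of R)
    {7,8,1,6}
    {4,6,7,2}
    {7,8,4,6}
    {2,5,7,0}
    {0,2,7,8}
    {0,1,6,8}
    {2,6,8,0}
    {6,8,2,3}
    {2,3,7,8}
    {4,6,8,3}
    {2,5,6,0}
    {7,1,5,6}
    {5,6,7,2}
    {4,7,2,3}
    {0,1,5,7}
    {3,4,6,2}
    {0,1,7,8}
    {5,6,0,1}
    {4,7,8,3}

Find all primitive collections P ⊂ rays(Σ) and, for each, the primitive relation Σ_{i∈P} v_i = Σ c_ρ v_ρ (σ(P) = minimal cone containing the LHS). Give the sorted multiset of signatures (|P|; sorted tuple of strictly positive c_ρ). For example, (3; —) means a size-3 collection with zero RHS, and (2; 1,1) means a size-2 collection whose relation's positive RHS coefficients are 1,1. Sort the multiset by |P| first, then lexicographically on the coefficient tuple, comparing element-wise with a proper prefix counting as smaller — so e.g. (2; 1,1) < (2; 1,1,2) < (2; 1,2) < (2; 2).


Minimal non-faces — 12 found among 9 rays, 19 max cones:

  P = {1,2}:  v_{1} + v_{2} = 0  ⟹  sig = (2; —)
  P = {5,8}:  v_{5} + v_{8} = 0  ⟹  sig = (2; —)
  P = {0,4}:  v_{0} + v_{4} = v_{2} + v_{8}  ⟹  sig = (2; 1,1)
  P = {1,3}:  v_{1} + v_{3} = v_{4} + v_{8}  ⟹  sig = (2; 1,1)
  P = {3,5}:  v_{3} + v_{5} = v_{2} + v_{4}  ⟹  sig = (2; 1,1)
  P = {1,4}:  v_{1} + v_{4} = v_{6} + v_{7} + v_{8}  ⟹  sig = (2; 1,1,1)
  P = {4,5}:  v_{4} + v_{5} = v_{2} + v_{6} + v_{7}  ⟹  sig = (2; 1,1,1)
  P = {0,3}:  v_{0} + v_{3} = 2·v_{2} + 2·v_{8}  ⟹  sig = (2; 2,2)
  P = {0,6,7}:  v_{0} + v_{6} + v_{7} = 0  ⟹  sig = (3; —)
  P = {2,4,8}:  v_{2} + v_{4} + v_{8} = v_{3}  ⟹  sig = (3; 1)
  P = {3,6,7}:  v_{3} + v_{6} + v_{7} = 2·v_{4}  ⟹  sig = (3; 2)
  P = {2,6,7,8}:  v_{2} + v_{6} + v_{7} + v_{8} = v_{4}  ⟹  sig = (4; 1)

Sorted signature multiset PRS(X):
{ (2; —) ×2,  (2; 1,1) ×3,  (2; 1,1,1) ×2,  (2; 2,2),  (3; —),  (3; 1),  (3; 2),  (4; 1) }


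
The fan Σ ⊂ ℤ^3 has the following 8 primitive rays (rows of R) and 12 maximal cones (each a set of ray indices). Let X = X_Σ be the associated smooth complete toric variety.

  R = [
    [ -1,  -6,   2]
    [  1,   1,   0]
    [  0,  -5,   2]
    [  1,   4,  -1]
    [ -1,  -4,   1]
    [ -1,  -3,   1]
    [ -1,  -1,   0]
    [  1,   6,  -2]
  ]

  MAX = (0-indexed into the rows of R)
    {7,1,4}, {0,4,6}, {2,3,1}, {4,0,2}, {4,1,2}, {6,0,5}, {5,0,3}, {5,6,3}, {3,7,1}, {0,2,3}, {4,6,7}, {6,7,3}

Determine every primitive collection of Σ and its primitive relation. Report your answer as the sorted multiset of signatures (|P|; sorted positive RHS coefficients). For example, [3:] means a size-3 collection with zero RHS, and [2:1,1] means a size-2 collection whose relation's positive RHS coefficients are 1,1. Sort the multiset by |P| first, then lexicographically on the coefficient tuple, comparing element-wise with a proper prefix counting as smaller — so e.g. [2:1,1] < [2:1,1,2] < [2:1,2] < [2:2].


11 minimal non-faces of Δ(Σ) (on 8 rays):

  • {0,7}:  v_{0} + v_{7} = 0  ⟹  sig = [2:]
  • {1,6}:  v_{1} + v_{6} = 0  ⟹  sig = [2:]
  • {3,4}:  v_{3} + v_{4} = 0  ⟹  sig = [2:]
  • {0,1}:  v_{0} + v_{1} = v_{2}  ⟹  sig = [2:1]
  • {2,6}:  v_{2} + v_{6} = v_{0}  ⟹  sig = [2:1]
  • {2,7}:  v_{2} + v_{7} = v_{1}  ⟹  sig = [2:1]
  • {1,5}:  v_{1} + v_{5} = v_{0} + v_{3}  ⟹  sig = [2:1,1]
  • {4,5}:  v_{4} + v_{5} = v_{0} + v_{6}  ⟹  sig = [2:1,1]
  • {5,7}:  v_{5} + v_{7} = v_{3} + v_{6}  ⟹  sig = [2:1,1]
  • {2,5}:  v_{2} + v_{5} = 2·v_{0} + v_{3}  ⟹  sig = [2:1,2]
  • {0,3,6}:  v_{0} + v_{3} + v_{6} = v_{5}  ⟹  sig = [3:1]

so the primitive-relation signature multiset is
    |P|=2: 10 collections, coeffs (), (), (), (1), (1), (1), (1,1), (1,1), (1,1), (1,2)
    |P|=3: 1 collection, coeffs (1)


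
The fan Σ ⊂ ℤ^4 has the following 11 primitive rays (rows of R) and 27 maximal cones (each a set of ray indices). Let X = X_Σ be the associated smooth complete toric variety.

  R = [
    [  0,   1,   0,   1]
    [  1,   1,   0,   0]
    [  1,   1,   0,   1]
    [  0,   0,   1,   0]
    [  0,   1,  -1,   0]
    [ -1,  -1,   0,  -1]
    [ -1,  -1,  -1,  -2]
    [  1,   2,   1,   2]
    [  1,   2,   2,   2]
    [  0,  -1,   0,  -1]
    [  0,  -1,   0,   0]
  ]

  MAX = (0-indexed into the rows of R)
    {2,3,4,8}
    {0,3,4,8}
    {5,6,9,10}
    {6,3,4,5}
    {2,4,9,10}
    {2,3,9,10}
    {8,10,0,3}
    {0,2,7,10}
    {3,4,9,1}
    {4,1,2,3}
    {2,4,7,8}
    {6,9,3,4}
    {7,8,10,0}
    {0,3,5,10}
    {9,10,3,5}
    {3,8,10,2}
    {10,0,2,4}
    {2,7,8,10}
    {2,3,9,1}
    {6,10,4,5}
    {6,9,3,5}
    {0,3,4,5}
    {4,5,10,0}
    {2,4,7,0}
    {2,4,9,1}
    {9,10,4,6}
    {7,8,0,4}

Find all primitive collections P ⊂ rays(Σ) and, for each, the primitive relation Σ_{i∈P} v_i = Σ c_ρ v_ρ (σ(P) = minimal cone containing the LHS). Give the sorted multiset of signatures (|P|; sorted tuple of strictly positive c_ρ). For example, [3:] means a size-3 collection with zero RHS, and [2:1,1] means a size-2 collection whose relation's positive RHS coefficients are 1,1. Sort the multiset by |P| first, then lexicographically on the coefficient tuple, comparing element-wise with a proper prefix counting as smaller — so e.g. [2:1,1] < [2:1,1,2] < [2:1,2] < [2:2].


Minimal non-faces — 25 found among 11 rays, 27 max cones:

  {0,9}:  v_{0} + v_{9} = 0  ⇒ sig = [2:]
  {2,5}:  v_{2} + v_{5} = 0  ⇒ sig = [2:]
  {3,7}:  v_{3} + v_{7} = v_{8}  ⇒ sig = [2:1]
  {0,6}:  v_{0} + v_{6} = v_{4} + v_{5}  ⇒ sig = [2:1,1]
  {1,10}:  v_{1} + v_{10} = v_{2} + v_{9}  ⇒ sig = [2:1,1]
  {2,6}:  v_{2} + v_{6} = v_{4} + v_{9}  ⇒ sig = [2:1,1]
  {5,7}:  v_{5} + v_{7} = v_{0} + v_{3}  ⇒ sig = [2:1,1]
  {6,7}:  v_{6} + v_{7} = v_{3} + v_{4}  ⇒ sig = [2:1,1]
  {7,9}:  v_{7} + v_{9} = v_{2} + v_{3}  ⇒ sig = [2:1,1]
  {0,1}:  v_{0} + v_{1} = v_{2} + v_{3} + v_{4}  ⇒ sig = [2:1,1,1]
  {1,5}:  v_{1} + v_{5} = v_{3} + v_{4} + v_{9}  ⇒ sig = [2:1,1,1]
  {5,8}:  v_{5} + v_{8} = v_{0} + 2·v_{3}  ⇒ sig = [2:1,2]
  {6,8}:  v_{6} + v_{8} = 2·v_{3} + v_{4}  ⇒ sig = [2:1,2]
  {8,9}:  v_{8} + v_{9} = v_{2} + 2·v_{3}  ⇒ sig = [2:1,2]
  {1,6}:  v_{1} + v_{6} = v_{3} + 2·v_{4} + 2·v_{9}  ⇒ sig = [2:1,2,2]
  {1,7}:  v_{1} + v_{7} = 2·v_{2} + 2·v_{3} + v_{4}  ⇒ sig = [2:1,2,2]
  {1,8}:  v_{1} + v_{8} = 2·v_{2} + 3·v_{3} + v_{4}  ⇒ sig = [2:1,2,3]
  {3,4,10}:  v_{3} + v_{4} + v_{10} = 0  ⇒ sig = [3:]
  {0,2,3}:  v_{0} + v_{2} + v_{3} = v_{7}  ⇒ sig = [3:1]
  {4,5,9}:  v_{4} + v_{5} + v_{9} = v_{6}  ⇒ sig = [3:1]
  {4,8,10}:  v_{4} + v_{8} + v_{10} = v_{7}  ⇒ sig = [3:1]
  {3,6,10}:  v_{3} + v_{6} + v_{10} = v_{5} + v_{9}  ⇒ sig = [3:1,1]
  {4,7,10}:  v_{4} + v_{7} + v_{10} = v_{0} + v_{2}  ⇒ sig = [3:1,1]
  {0,2,8}:  v_{0} + v_{2} + v_{8} = 2·v_{7}  ⇒ sig = [3:2]
  {2,3,4,9}:  v_{2} + v_{3} + v_{4} + v_{9} = v_{1}  ⇒ sig = [4:1]

so the primitive-relation signature multiset is
{ [2:] ×2,  [2:1],  [2:1,1] ×6,  [2:1,1,1] ×2,  [2:1,2] ×3,  [2:1,2,2] ×2,  [2:1,2,3],  [3:],  [3:1] ×3,  [3:1,1] ×2,  [3:2],  [4:1] }


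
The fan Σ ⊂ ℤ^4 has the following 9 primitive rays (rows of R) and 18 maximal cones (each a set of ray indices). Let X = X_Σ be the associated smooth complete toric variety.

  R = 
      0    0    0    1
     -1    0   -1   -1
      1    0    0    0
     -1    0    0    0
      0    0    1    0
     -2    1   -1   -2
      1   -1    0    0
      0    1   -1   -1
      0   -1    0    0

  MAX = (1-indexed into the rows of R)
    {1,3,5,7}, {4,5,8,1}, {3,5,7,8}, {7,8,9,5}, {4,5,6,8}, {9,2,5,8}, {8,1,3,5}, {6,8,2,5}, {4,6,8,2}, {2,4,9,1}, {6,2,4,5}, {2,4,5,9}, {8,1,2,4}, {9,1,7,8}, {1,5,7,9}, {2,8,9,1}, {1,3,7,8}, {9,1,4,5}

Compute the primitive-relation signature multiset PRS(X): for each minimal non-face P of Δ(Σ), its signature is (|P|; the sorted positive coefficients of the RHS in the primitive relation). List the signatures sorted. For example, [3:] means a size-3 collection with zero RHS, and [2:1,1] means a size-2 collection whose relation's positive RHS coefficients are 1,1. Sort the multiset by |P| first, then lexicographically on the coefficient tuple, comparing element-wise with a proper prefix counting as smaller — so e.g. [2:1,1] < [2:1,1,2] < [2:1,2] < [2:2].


The 14 primitive collections of Σ (r=9, n=4):

  {3,4}:  v_{3} + v_{4} = 0 ; sig = [2:]
  {3,9}:  v_{3} + v_{9} = v_{7} ; sig = [2:1]
  {4,7}:  v_{4} + v_{7} = v_{9} ; sig = [2:1]
  {2,3}:  v_{2} + v_{3} = v_{8} + v_{9} ; sig = [2:1,1]
  {3,6}:  v_{3} + v_{6} = v_{2} + v_{5} + v_{8} ; sig = [2:1,1,1]
  {6,7}:  v_{6} + v_{7} = v_{2} + v_{5} + v_{8} + v_{9} ; sig = [2:1,1,1,1]
  {1,6}:  v_{1} + v_{6} = 2·v_{4} + v_{8} ; sig = [2:1,2]
  {2,7}:  v_{2} + v_{7} = v_{8} + 2·v_{9} ; sig = [2:1,2]
  {6,9}:  v_{6} + v_{9} = 2·v_{2} + v_{5} ; sig = [2:1,2]
  {1,2,5}:  v_{1} + v_{2} + v_{5} = v_{4} ; sig = [3:1]
  {4,8,9}:  v_{4} + v_{8} + v_{9} = v_{2} ; sig = [3:1]
  {1,5,8,9}:  v_{1} + v_{5} + v_{8} + v_{9} = 0 ; sig = [4:]
  {1,5,7,8}:  v_{1} + v_{5} + v_{7} + v_{8} = v_{3} ; sig = [4:1]
  {2,4,5,8}:  v_{2} + v_{4} + v_{5} + v_{8} = v_{6} ; sig = [4:1]

so the primitive-relation signature multiset is
    |P|=2: 9 collections, coeffs (), (1), (1), (1,1), (1,1,1), (1,1,1,1), (1,2), (1,2), (1,2)
    |P|=3: 2 collections, coeffs (1), (1)
    |P|=4: 3 collections, coeffs (), (1), (1)


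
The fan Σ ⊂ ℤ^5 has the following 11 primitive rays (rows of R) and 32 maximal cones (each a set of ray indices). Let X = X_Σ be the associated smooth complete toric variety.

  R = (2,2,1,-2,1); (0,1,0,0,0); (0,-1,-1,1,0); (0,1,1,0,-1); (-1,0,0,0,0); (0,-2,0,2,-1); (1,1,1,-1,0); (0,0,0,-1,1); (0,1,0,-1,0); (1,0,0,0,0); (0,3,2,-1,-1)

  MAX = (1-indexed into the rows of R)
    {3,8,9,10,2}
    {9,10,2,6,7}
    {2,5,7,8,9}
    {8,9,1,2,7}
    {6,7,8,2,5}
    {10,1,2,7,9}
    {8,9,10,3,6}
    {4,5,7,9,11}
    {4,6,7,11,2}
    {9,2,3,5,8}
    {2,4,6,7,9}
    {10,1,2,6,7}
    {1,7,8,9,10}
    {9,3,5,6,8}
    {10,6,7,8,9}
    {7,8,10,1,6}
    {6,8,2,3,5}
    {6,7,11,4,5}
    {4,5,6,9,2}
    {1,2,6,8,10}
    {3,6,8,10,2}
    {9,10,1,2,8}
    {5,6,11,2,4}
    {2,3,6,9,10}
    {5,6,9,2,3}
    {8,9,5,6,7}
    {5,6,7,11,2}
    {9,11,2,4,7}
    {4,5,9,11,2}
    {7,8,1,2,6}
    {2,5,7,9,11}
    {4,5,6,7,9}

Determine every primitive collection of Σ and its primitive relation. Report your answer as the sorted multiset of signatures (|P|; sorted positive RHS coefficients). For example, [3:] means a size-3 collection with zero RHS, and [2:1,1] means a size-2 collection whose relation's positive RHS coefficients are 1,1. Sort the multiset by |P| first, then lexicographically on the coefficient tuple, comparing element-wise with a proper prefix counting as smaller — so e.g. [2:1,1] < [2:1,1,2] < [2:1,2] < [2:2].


Δ(Σ) — 11 vertices, 18 min non-faces:

  {5,10}:  v_{5} + v_{10} = 0  →  sig = [2:]
  {3,7}:  v_{3} + v_{7} = v_{10}  →  sig = [2:1]
  {3,11}:  v_{3} + v_{11} = v_{2} + v_{4}  →  sig = [2:1,1]
  {4,8}:  v_{4} + v_{8} = v_{5} + v_{7}  →  sig = [2:1,1]
  {1,5}:  v_{1} + v_{5} = v_{2} + v_{7} + v_{8}  →  sig = [2:1,1,1]
  {3,4}:  v_{3} + v_{4} = v_{2} + v_{6} + v_{9}  →  sig = [2:1,1,1]
  {10,11}:  v_{10} + v_{11} = v_{2} + v_{4} + v_{7}  →  sig = [2:1,1,1]
  {4,10}:  v_{4} + v_{10} = v_{2} + v_{6} + v_{7} + v_{9}  →  sig = [2:1,1,1,1]
  {1,3}:  v_{1} + v_{3} = v_{2} + v_{8} + 2·v_{10}  →  sig = [2:1,1,2]
  {1,4}:  v_{1} + v_{4} = v_{2} + 2·v_{7}  →  sig = [2:1,2]
  {8,11}:  v_{8} + v_{11} = v_{2} + 2·v_{5} + 2·v_{7}  →  sig = [2:1,2,2]
  {1,11}:  v_{1} + v_{11} = 2·v_{2} + v_{5} + 3·v_{7}  →  sig = [2:1,2,3]
  {1,6,9}:  v_{1} + v_{6} + v_{9} = v_{7} + v_{10}  →  sig = [3:1,1]
  {6,9,11}:  v_{6} + v_{9} + v_{11} = 2·v_{4}  →  sig = [3:2]
  {2,6,8,9}:  v_{2} + v_{6} + v_{8} + v_{9} = 0  →  sig = [4:]
  {2,4,5,7}:  v_{2} + v_{4} + v_{5} + v_{7} = v_{11}  →  sig = [4:1]
  {2,7,8,10}:  v_{2} + v_{7} + v_{8} + v_{10} = v_{1}  →  sig = [4:1]
  {2,5,6,7,9}:  v_{2} + v_{5} + v_{6} + v_{7} + v_{9} = v_{4}  →  sig = [5:1]

Hence PRS(X_Σ) =
{ [2:],  [2:1],  [2:1,1] ×2,  [2:1,1,1] ×3,  [2:1,1,1,1],  [2:1,1,2],  [2:1,2],  [2:1,2,2],  [2:1,2,3],  [3:1,1],  [3:2],  [4:],  [4:1] ×2,  [5:1] }


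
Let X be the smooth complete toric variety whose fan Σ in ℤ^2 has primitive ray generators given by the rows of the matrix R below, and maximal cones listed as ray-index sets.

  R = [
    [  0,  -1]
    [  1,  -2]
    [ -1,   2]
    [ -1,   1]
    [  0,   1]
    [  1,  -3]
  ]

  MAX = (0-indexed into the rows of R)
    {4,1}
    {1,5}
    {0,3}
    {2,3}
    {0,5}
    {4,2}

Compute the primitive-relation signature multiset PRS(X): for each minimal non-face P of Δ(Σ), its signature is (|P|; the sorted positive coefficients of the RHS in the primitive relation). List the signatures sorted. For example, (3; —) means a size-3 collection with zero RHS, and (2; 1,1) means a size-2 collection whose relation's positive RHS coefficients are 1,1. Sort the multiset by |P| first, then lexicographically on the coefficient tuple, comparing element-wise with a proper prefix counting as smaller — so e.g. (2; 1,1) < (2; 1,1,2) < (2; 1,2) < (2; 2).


Δ(Σ) — 6 vertices, 9 min non-faces:

  P = {0,4}:  v_{0} + v_{4} = 0  ⟹  sig = (2; —)
  P = {1,2}:  v_{1} + v_{2} = 0  ⟹  sig = (2; —)
  P = {0,1}:  v_{0} + v_{1} = v_{5}  ⟹  sig = (2; 1)
  P = {0,2}:  v_{0} + v_{2} = v_{3}  ⟹  sig = (2; 1)
  P = {1,3}:  v_{1} + v_{3} = v_{0}  ⟹  sig = (2; 1)
  P = {2,5}:  v_{2} + v_{5} = v_{0}  ⟹  sig = (2; 1)
  P = {3,4}:  v_{3} + v_{4} = v_{2}  ⟹  sig = (2; 1)
  P = {4,5}:  v_{4} + v_{5} = v_{1}  ⟹  sig = (2; 1)
  P = {3,5}:  v_{3} + v_{5} = 2·v_{0}  ⟹  sig = (2; 2)

Sorted signature multiset PRS(X):
{ (2; —) ×2,  (2; 1) ×6,  (2; 2) }


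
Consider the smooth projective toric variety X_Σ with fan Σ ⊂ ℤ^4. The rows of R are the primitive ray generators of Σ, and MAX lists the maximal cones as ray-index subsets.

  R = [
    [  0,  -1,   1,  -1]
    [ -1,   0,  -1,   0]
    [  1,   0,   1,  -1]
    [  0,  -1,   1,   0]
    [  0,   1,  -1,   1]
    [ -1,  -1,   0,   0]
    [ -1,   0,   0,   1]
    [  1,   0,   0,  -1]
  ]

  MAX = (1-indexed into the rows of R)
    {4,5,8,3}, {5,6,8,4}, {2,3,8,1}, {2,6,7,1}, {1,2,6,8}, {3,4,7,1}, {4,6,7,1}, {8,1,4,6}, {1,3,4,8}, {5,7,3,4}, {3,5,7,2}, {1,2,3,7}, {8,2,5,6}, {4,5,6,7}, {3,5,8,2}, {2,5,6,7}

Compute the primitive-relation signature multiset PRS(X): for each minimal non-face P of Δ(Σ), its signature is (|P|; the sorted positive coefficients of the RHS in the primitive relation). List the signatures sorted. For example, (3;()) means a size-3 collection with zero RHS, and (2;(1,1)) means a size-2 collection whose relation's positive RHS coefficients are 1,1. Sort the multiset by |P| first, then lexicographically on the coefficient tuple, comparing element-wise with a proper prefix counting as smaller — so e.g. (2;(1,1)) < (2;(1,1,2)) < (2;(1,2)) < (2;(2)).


|primitive collections| = 4. Relations:

  {1,5}:  v_{1} + v_{5} = 0 ; sig = (2;())
  {7,8}:  v_{7} + v_{8} = 0 ; sig = (2;())
  {2,4}:  v_{2} + v_{4} = v_{6} ; sig = (2;(1))
  {3,6}:  v_{3} + v_{6} = v_{1} ; sig = (2;(1))

Signatures (|P|; sorted positive RHS coefficients), sorted:
[(2;()), (2;()), (2;(1)), (2;(1))]


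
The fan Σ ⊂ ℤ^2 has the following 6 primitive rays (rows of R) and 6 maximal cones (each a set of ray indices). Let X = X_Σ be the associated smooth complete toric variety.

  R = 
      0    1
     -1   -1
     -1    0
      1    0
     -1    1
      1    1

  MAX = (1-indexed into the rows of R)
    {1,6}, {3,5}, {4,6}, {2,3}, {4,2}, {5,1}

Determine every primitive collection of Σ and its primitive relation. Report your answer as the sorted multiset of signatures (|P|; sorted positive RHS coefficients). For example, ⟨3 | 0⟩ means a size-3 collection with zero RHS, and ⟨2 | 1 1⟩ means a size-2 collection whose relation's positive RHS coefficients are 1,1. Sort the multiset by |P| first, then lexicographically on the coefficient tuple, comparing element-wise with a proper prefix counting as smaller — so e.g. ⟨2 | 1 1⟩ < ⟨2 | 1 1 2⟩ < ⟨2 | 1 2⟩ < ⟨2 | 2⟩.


9 collections generate NE(X_Σ); each relation:

  {2,6}:  v_{2} + v_{6} = 0  ⟹  sig = ⟨2 | 0⟩
  {3,4}:  v_{3} + v_{4} = 0  ⟹  sig = ⟨2 | 0⟩
  {1,2}:  v_{1} + v_{2} = v_{3}  ⟹  sig = ⟨2 | 1⟩
  {1,3}:  v_{1} + v_{3} = v_{5}  ⟹  sig = ⟨2 | 1⟩
  {1,4}:  v_{1} + v_{4} = v_{6}  ⟹  sig = ⟨2 | 1⟩
  {3,6}:  v_{3} + v_{6} = v_{1}  ⟹  sig = ⟨2 | 1⟩
  {4,5}:  v_{4} + v_{5} = v_{1}  ⟹  sig = ⟨2 | 1⟩
  {2,5}:  v_{2} + v_{5} = 2·v_{3}  ⟹  sig = ⟨2 | 2⟩
  {5,6}:  v_{5} + v_{6} = 2·v_{1}  ⟹  sig = ⟨2 | 2⟩

so the primitive-relation signature multiset is
[⟨2 | 0⟩, ⟨2 | 0⟩, ⟨2 | 1⟩, ⟨2 | 1⟩, ⟨2 | 1⟩, ⟨2 | 1⟩, ⟨2 | 1⟩, ⟨2 | 2⟩, ⟨2 | 2⟩]


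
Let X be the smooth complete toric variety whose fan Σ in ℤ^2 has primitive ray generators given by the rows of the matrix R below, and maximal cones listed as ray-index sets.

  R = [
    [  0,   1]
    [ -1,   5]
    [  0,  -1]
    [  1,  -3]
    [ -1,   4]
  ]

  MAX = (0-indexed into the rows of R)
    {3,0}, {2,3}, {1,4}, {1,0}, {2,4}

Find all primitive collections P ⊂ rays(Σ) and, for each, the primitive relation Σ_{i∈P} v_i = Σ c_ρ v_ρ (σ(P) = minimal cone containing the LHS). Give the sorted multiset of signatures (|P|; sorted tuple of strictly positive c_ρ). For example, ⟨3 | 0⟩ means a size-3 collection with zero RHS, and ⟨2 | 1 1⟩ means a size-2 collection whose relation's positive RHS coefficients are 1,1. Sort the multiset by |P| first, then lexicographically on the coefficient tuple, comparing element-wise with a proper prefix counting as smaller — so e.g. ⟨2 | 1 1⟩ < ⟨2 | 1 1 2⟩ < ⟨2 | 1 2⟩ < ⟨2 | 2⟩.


Primitive collections (5):

  {0,2}:  v_{0} + v_{2} = 0  ⟹  sig = ⟨2 | 0⟩
  {0,4}:  v_{0} + v_{4} = v_{1}  ⟹  sig = ⟨2 | 1⟩
  {1,2}:  v_{1} + v_{2} = v_{4}  ⟹  sig = ⟨2 | 1⟩
  {3,4}:  v_{3} + v_{4} = v_{0}  ⟹  sig = ⟨2 | 1⟩
  {1,3}:  v_{1} + v_{3} = 2·v_{0}  ⟹  sig = ⟨2 | 2⟩

Signatures (|P|; sorted positive RHS coefficients), sorted:
    ⟨2 | 0⟩
    ⟨2 | 1⟩
    ⟨2 | 1⟩
    ⟨2 | 1⟩
    ⟨2 | 2⟩


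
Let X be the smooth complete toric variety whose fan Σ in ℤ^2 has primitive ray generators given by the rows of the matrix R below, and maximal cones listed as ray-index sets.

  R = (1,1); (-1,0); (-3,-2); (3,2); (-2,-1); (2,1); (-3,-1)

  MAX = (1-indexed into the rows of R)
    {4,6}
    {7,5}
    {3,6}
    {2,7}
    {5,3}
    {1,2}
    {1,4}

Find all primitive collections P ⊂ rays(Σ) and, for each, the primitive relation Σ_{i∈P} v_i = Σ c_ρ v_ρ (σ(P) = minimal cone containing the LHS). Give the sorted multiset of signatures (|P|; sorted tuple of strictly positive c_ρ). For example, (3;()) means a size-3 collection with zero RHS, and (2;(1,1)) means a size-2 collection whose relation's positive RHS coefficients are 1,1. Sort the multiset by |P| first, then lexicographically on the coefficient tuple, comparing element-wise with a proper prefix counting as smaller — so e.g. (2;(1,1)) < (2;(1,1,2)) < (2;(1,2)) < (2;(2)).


Minimal non-faces — 14 found among 7 rays, 7 max cones:

  P={3,4}:  v_{3} + v_{4} = 0 ; sig = (2;())
  P={5,6}:  v_{5} + v_{6} = 0 ; sig = (2;())
  P={1,3}:  v_{1} + v_{3} = v_{5} ; sig = (2;(1))
  P={1,5}:  v_{1} + v_{5} = v_{2} ; sig = (2;(1))
  P={1,6}:  v_{1} + v_{6} = v_{4} ; sig = (2;(1))
  P={2,5}:  v_{2} + v_{5} = v_{7} ; sig = (2;(1))
  P={2,6}:  v_{2} + v_{6} = v_{1} ; sig = (2;(1))
  P={4,5}:  v_{4} + v_{5} = v_{1} ; sig = (2;(1))
  P={6,7}:  v_{6} + v_{7} = v_{2} ; sig = (2;(1))
  P={4,7}:  v_{4} + v_{7} = v_{1} + v_{2} ; sig = (2;(1,1))
  P={1,7}:  v_{1} + v_{7} = 2·v_{2} ; sig = (2;(2))
  P={2,3}:  v_{2} + v_{3} = 2·v_{5} ; sig = (2;(2))
  P={2,4}:  v_{2} + v_{4} = 2·v_{1} ; sig = (2;(2))
  P={3,7}:  v_{3} + v_{7} = 3·v_{5} ; sig = (2;(3))

Sorted signature multiset PRS(X):
    (2;())
    (2;())
    (2;(1))
    (2;(1))
    (2;(1))
    (2;(1))
    (2;(1))
    (2;(1))
    (2;(1))
    (2;(1,1))
    (2;(2))
    (2;(2))
    (2;(2))
    (2;(3))


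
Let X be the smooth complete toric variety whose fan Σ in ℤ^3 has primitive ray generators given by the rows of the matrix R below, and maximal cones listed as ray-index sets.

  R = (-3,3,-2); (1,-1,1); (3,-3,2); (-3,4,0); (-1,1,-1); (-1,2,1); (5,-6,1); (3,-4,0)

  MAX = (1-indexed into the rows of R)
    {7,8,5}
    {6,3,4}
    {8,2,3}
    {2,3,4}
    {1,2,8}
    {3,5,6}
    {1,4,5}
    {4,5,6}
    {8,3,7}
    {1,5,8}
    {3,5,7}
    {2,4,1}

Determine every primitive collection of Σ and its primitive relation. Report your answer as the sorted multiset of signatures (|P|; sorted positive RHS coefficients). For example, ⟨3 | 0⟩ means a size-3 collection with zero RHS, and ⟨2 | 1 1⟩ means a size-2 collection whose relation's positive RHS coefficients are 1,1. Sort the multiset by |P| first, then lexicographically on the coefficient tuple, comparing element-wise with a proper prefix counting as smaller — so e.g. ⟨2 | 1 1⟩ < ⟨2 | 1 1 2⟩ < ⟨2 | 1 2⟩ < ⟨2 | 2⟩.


Primitive collections (12):

  P = {1,3}:  v_{1} + v_{3} = 0 ; sig = ⟨2 | 0⟩
  P = {2,5}:  v_{2} + v_{5} = 0 ; sig = ⟨2 | 0⟩
  P = {4,8}:  v_{4} + v_{8} = 0 ; sig = ⟨2 | 0⟩
  P = {1,6}:  v_{1} + v_{6} = v_{4} + v_{5} ; sig = ⟨2 | 1 1⟩
  P = {1,7}:  v_{1} + v_{7} = v_{5} + v_{8} ; sig = ⟨2 | 1 1⟩
  P = {2,6}:  v_{2} + v_{6} = v_{3} + v_{4} ; sig = ⟨2 | 1 1⟩
  P = {2,7}:  v_{2} + v_{7} = v_{3} + v_{8} ; sig = ⟨2 | 1 1⟩
  P = {4,7}:  v_{4} + v_{7} = v_{3} + v_{5} ; sig = ⟨2 | 1 1⟩
  P = {6,8}:  v_{6} + v_{8} = v_{3} + v_{5} ; sig = ⟨2 | 1 1⟩
  P = {6,7}:  v_{6} + v_{7} = 2·v_{3} + 2·v_{5} ; sig = ⟨2 | 2 2⟩
  P = {3,4,5}:  v_{3} + v_{4} + v_{5} = v_{6} ; sig = ⟨3 | 1⟩
  P = {3,5,8}:  v_{3} + v_{5} + v_{8} = v_{7} ; sig = ⟨3 | 1⟩

Sorted signature multiset PRS(X):
    |P|=2: 10 collections, coeffs (), (), (), (1,1), (1,1), (1,1), (1,1), (1,1), (1,1), (2,2)
    |P|=3: 2 collections, coeffs (1), (1)


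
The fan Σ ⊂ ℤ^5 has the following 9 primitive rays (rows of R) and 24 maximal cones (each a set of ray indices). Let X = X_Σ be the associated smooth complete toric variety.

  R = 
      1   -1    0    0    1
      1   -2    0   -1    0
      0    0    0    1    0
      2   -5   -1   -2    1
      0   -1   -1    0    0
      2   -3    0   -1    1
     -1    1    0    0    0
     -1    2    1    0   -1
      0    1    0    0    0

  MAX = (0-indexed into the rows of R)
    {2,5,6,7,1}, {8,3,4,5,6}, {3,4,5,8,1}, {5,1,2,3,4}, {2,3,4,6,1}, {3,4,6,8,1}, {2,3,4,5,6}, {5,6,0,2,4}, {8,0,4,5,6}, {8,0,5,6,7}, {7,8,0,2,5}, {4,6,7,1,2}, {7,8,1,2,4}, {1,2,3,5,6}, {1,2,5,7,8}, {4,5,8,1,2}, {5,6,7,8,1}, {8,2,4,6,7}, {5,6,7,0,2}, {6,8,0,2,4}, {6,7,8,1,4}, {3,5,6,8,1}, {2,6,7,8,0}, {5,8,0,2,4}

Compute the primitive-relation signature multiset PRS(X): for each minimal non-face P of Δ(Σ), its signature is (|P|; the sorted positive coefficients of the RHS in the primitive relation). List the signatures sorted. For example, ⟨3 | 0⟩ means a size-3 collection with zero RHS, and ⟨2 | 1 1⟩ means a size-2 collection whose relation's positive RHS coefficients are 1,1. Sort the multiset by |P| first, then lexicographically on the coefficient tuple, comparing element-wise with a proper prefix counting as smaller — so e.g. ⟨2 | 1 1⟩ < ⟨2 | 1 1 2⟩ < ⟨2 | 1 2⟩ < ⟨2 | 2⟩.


|primitive collections| = 9. Relations:

  P={0,1}:  v_{0} + v_{1} = v_{5}  ⇒ sig = ⟨2 | 1⟩
  P={0,3}:  v_{0} + v_{3} = v_{4} + 2·v_{5} + v_{6}  ⇒ sig = ⟨2 | 1 1 2⟩
  P={3,7}:  v_{3} + v_{7} = 2·v_{1} + v_{6}  ⇒ sig = ⟨2 | 1 2⟩
  P={0,4,7}:  v_{0} + v_{4} + v_{7} = 0  ⇒ sig = ⟨3 | 0⟩
  P={4,5,7}:  v_{4} + v_{5} + v_{7} = v_{1}  ⇒ sig = ⟨3 | 1⟩
  P={2,3,8}:  v_{2} + v_{3} + v_{8} = v_{4} + v_{5}  ⇒ sig = ⟨3 | 1 1⟩
  P={1,2,6,8}:  v_{1} + v_{2} + v_{6} + v_{8} = 0  ⇒ sig = ⟨4 | 0⟩
  P={1,4,5,6}:  v_{1} + v_{4} + v_{5} + v_{6} = v_{3}  ⇒ sig = ⟨4 | 1⟩
  P={2,5,6,8}:  v_{2} + v_{5} + v_{6} + v_{8} = v_{0}  ⇒ sig = ⟨4 | 1⟩

Sorted signature multiset PRS(X):
{ ⟨2 | 1⟩,  ⟨2 | 1 1 2⟩,  ⟨2 | 1 2⟩,  ⟨3 | 0⟩,  ⟨3 | 1⟩,  ⟨3 | 1 1⟩,  ⟨4 | 0⟩,  ⟨4 | 1⟩ ×2 }


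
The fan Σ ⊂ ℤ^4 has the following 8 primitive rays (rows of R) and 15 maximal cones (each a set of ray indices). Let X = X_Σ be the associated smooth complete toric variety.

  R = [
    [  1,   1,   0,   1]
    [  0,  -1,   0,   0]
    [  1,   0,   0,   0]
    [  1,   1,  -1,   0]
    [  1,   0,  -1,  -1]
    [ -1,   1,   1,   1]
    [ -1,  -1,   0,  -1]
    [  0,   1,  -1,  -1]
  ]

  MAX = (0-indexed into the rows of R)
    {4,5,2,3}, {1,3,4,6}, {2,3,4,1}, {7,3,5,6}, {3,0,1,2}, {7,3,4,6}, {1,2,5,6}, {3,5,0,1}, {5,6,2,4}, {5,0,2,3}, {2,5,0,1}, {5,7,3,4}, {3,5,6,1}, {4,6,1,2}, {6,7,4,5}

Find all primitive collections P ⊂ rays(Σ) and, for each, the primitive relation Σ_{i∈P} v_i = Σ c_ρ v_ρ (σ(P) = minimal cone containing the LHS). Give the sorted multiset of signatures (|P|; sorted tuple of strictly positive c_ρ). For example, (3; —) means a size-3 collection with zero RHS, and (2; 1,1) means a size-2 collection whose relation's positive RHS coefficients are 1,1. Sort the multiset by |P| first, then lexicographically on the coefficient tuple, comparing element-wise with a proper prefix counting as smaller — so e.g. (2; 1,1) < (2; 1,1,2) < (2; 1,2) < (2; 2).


Σ has 9 primitive collections:

  P={0,6}:  v_{0} + v_{6} = 0  so sig = (2; —)
  P={0,4}:  v_{0} + v_{4} = v_{2} + v_{3}  so sig = (2; 1,1)
  P={1,7}:  v_{1} + v_{7} = v_{3} + v_{6}  so sig = (2; 1,1)
  P={0,7}:  v_{0} + v_{7} = v_{3} + v_{4} + v_{5}  so sig = (2; 1,1,1)
  P={2,7}:  v_{2} + v_{7} = 2·v_{4} + v_{5}  so sig = (2; 1,2)
  P={1,4,5}:  v_{1} + v_{4} + v_{5} = 0  so sig = (3; —)
  P={2,3,6}:  v_{2} + v_{3} + v_{6} = v_{4}  so sig = (3; 1)
  P={1,2,3,5}:  v_{1} + v_{2} + v_{3} + v_{5} = v_{0}  so sig = (4; 1)
  P={3,4,5,6}:  v_{3} + v_{4} + v_{5} + v_{6} = v_{7}  so sig = (4; 1)

so the primitive-relation signature multiset is
[(2; —), (2; 1,1), (2; 1,1), (2; 1,1,1), (2; 1,2), (3; —), (3; 1), (4; 1), (4; 1)]


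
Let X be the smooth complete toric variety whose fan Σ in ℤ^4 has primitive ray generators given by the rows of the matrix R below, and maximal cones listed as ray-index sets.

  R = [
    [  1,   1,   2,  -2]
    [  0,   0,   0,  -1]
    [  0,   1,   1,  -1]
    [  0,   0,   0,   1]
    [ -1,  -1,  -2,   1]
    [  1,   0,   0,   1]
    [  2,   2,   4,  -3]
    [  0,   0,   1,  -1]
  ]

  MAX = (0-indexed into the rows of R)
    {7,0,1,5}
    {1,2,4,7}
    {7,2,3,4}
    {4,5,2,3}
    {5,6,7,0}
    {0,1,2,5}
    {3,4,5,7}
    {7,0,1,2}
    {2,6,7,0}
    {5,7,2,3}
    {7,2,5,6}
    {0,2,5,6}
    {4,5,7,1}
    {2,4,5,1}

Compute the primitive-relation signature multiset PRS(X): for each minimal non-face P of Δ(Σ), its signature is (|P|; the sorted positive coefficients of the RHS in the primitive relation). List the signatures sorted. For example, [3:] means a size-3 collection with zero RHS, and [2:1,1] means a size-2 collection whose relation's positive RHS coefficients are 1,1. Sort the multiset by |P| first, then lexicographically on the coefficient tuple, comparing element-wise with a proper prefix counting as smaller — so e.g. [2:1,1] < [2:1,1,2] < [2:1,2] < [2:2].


Primitive collections (9):

  {1,3}:  v_{1} + v_{3} = 0 — sig = [2:]
  {0,4}:  v_{0} + v_{4} = v_{1} — sig = [2:1]
  {4,6}:  v_{4} + v_{6} = v_{0} — sig = [2:1]
  {0,3}:  v_{0} + v_{3} = v_{2} + v_{5} + v_{7} — sig = [2:1,1,1]
  {1,6}:  v_{1} + v_{6} = 2·v_{0} — sig = [2:2]
  {3,6}:  v_{3} + v_{6} = 2·v_{2} + 2·v_{5} + 2·v_{7} — sig = [2:2,2,2]
  {2,4,5,7}:  v_{2} + v_{4} + v_{5} + v_{7} = 0 — sig = [4:]
  {0,2,5,7}:  v_{0} + v_{2} + v_{5} + v_{7} = v_{6} — sig = [4:1]
  {1,2,5,7}:  v_{1} + v_{2} + v_{5} + v_{7} = v_{0} — sig = [4:1]

so the primitive-relation signature multiset is
[[2:], [2:1], [2:1], [2:1,1,1], [2:2], [2:2,2,2], [4:], [4:1], [4:1]]


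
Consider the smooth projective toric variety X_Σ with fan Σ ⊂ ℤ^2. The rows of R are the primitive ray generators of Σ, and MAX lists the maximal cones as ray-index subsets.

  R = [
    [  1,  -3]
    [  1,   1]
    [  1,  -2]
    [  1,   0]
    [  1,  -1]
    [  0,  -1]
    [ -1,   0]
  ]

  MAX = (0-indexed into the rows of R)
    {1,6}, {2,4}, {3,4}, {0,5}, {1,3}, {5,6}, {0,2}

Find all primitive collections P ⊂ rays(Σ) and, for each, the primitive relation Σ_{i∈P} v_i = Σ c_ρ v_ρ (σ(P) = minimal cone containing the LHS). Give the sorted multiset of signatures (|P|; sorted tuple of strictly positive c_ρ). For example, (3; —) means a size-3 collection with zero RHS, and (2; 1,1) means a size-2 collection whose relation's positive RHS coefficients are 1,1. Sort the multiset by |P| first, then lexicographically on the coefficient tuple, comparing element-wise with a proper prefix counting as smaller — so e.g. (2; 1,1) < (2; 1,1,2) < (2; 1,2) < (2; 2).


Minimal non-faces — 14 found among 7 rays, 7 max cones:

  P = {3,6}:  v_{3} + v_{6} = 0  ⟹  sig = (2; —)
  P = {1,5}:  v_{1} + v_{5} = v_{3}  ⟹  sig = (2; 1)
  P = {2,5}:  v_{2} + v_{5} = v_{0}  ⟹  sig = (2; 1)
  P = {3,5}:  v_{3} + v_{5} = v_{4}  ⟹  sig = (2; 1)
  P = {4,5}:  v_{4} + v_{5} = v_{2}  ⟹  sig = (2; 1)
  P = {4,6}:  v_{4} + v_{6} = v_{5}  ⟹  sig = (2; 1)
  P = {0,3}:  v_{0} + v_{3} = v_{2} + v_{4}  ⟹  sig = (2; 1,1)
  P = {1,2}:  v_{1} + v_{2} = v_{3} + v_{4}  ⟹  sig = (2; 1,1)
  P = {0,1}:  v_{0} + v_{1} = 2·v_{4}  ⟹  sig = (2; 2)
  P = {0,4}:  v_{0} + v_{4} = 2·v_{2}  ⟹  sig = (2; 2)
  P = {1,4}:  v_{1} + v_{4} = 2·v_{3}  ⟹  sig = (2; 2)
  P = {2,3}:  v_{2} + v_{3} = 2·v_{4}  ⟹  sig = (2; 2)
  P = {2,6}:  v_{2} + v_{6} = 2·v_{5}  ⟹  sig = (2; 2)
  P = {0,6}:  v_{0} + v_{6} = 3·v_{5}  ⟹  sig = (2; 3)

Sorted signature multiset PRS(X):
{ (2; —),  (2; 1) ×5,  (2; 1,1) ×2,  (2; 2) ×5,  (2; 3) }
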